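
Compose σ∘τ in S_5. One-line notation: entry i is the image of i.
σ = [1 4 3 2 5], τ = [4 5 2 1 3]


σ∘τ: apply τ first, then σ
1 →τ 4 →σ 2
2 →τ 5 →σ 5
3 →τ 2 →σ 4
4 →τ 1 →σ 1
5 →τ 3 →σ 3

σ∘τ = [2 5 4 1 3]


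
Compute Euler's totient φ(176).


Factor n: 176 = 2^4 × 11
φ(n) = n · ∏(1 - 1/p) over distinct primes p | n
φ(176) = 176 · (1 - 1/2) · (1 - 1/11) = 80

φ(176) = 80


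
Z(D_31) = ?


Z(G) = {g ∈ G | gx = xg for all x ∈ G}
For odd n, Z(D_n) = {e}: no nontrivial rotation commutes with all reflections

Z(D_31) = {e}


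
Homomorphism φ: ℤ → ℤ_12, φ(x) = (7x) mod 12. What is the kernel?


Kernel = preimage of identity
ker(φ) = {x ∈ ℤ : 7x ≡ 0 (mod 12)}. gcd(7,12) = 1, so 7x ≡ 0 (mod 12) ⟺ x ≡ 0 (mod 12/1 = 12). Hence ker(φ) = 12ℤ

ker(φ) = 12ℤ


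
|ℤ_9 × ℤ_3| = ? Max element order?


|ℤ_9 × ℤ_3| = 9 × 3 = 27
Max element order = lcm(9,3) = 9
Cyclic? No (gcd=3)

|ℤ_9×ℤ_3| = 27, max element order = 9


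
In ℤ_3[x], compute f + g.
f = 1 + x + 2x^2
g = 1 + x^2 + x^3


Add coefficients mod 3:
x^0: 1 + 1 = 2 (mod 3)
x^1: 1 + 0 = 1 (mod 3)
x^2: 2 + 1 = 0 (mod 3)
x^3: 0 + 1 = 1 (mod 3)
Result: 2 + x + x^3

f + g = 2 + x + x^3


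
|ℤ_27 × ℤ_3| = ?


|A × B| = |A| · |B|
|ℤ_27 × ℤ_3| = 27 × 3 = 81

|ℤ_27 × ℤ_3| = 81


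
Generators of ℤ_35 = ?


g generates ℤ_n iff gcd(g,n) = 1
Prime factors of 35: 5, 7
Generators are g ∈ {1,...,34} not divisible by any of these primes.
Generators: {1, 2, 3, 4, 6, 8, 9, 11, 12, 13, 16, 17, 18, 19, 22, 23, 24, 26, 27, 29, 31, 32, 33, 34}
Number of generators = φ(35) = 24

Generators of ℤ_35 = {1, 2, 3, 4, 6, 8, 9, 11, 12, 13, 16, 17, 18, 19, 22, 23, 24, 26, 27, 29, 31, 32, 33, 34}


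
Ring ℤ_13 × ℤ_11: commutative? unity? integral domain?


Direct product ring; commutative with unity (1,1); but (1,0)·(0,1) = (0,0) gives zero divisors, so not an integral domain
Commutative: Yes
Integral domain: No
Has unity: Yes

ℤ_13 × ℤ_11: Commutative=Yes, Unity=Yes


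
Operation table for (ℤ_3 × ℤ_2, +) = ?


Elements: {(0,0), (0,1), (1,0), (1,1), (2,0), (2,1)}
Operation: componentwise addition mod (3, 2)
Entry (a, b) = ((a₁+b₁) mod 3, (a₂+b₂) mod 2)

Cayley table:
      | (0,0) | (0,1) | (1,0) | (1,1) | (2,0) | (2,1)
(0,0) | (0,0) | (0,1) | (1,0) | (1,1) | (2,0) | (2,1)
(0,1) | (0,1) | (0,0) | (1,1) | (1,0) | (2,1) | (2,0)
(1,0) | (1,0) | (1,1) | (2,0) | (2,1) | (0,0) | (0,1)
(1,1) | (1,1) | (1,0) | (2,1) | (2,0) | (0,1) | (0,0)
(2,0) | (2,0) | (2,1) | (0,0) | (0,1) | (1,0) | (1,1)
(2,1) | (2,1) | (2,0) | (0,1) | (0,0) | (1,1) | (1,0)


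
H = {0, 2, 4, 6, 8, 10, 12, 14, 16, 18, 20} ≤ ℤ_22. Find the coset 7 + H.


7 + H = {7 + h (mod 22) : h ∈ H}
7+0=7, 7+2=9, 7+4=11, 7+6=13, 7+8=15, 7+10=17, 7+12=19, 7+14=21, 7+16=1, 7+18=3, 7+20=5
7 + H = {1, 3, 5, 7, 9, 11, 13, 15, 17, 19, 21} = 1 + H

7 + H = {1, 3, 5, 7, 9, 11, 13, 15, 17, 19, 21}


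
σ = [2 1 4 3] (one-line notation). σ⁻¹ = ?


To find σ⁻¹, swap domain and range:
σ(1) = 2 → σ⁻¹(2) = 1
σ(2) = 1 → σ⁻¹(1) = 2
σ(3) = 4 → σ⁻¹(4) = 3
σ(4) = 3 → σ⁻¹(3) = 4

σ⁻¹ = [2 1 4 3]


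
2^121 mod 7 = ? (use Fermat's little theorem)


Fermat's little theorem: if p is prime and gcd(a,p)=1, then a^(p-1) ≡ 1 (mod p)
p = 7 is prime, gcd(2,7) = 1
Reduce exponent: 121 mod 6 = 1
So 2^121 ≡ 2^1 (mod 7)
2^1 mod 7 = 2

2^121 ≡ 2 (mod 7)


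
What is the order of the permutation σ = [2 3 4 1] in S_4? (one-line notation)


Cycle decomposition: (1 2 3 4)
Cycle lengths: 4
Order = lcm(4) = 4

ord(σ) = 4


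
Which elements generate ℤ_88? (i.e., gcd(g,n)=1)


g generates ℤ_n iff gcd(g,n) = 1
Prime factors of 88: 2, 11
Generators are g ∈ {1,...,87} not divisible by any of these primes.
Generators: {1, 3, 5, 7, 9, 13, 15, 17, 19, 21, 23, 25, 27, 29, 31, 35, 37, 39, 41, 43, 45, 47, 49, 51, 53, 57, 59, 61, 63, 65, 67, 69, 71, 73, 75, 79, 81, 83, 85, 87}
Number of generators = φ(88) = 40

Generators of ℤ_88 = {1, 3, 5, 7, 9, 13, 15, 17, 19, 21, 23, 25, 27, 29, 31, 35, 37, 39, 41, 43, 45, 47, 49, 51, 53, 57, 59, 61, 63, 65, 67, 69, 71, 73, 75, 79, 81, 83, 85, 87}


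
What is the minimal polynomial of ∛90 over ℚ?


∛90 satisfies x³ - 90 = 0, irreducible over ℚ (no rational root; 90 is not a perfect cube)

Minimal polynomial: x³ - 90


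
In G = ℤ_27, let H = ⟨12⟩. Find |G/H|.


|⟨12⟩| = n / gcd(12, 27) = 27 / 3 = 9
H is normal (ℤ_27 is abelian).
|G/H| = |G| / |H| = 27 / 9 = 3

|G/H| = 3


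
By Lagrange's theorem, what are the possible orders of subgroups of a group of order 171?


Lagrange's theorem: |H| divides |G|
|G| = 171
Divisors of 171: 1, 3, 9, 19, 57, 171

Possible subgroup orders: {1, 3, 9, 19, 57, 171}


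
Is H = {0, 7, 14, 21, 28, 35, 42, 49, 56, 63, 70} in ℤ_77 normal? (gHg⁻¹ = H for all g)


H = {0, 7, 14, 21, 28, 35, 42, 49, 56, 63, 70} in ℤ_77
ℤ_77 is abelian; every subgroup of an abelian group is normal

Yes, normal subgroup


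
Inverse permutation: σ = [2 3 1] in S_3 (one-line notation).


To find σ⁻¹, swap domain and range:
σ(1) = 2 → σ⁻¹(2) = 1
σ(2) = 3 → σ⁻¹(3) = 2
σ(3) = 1 → σ⁻¹(1) = 3

σ⁻¹ = [3 1 2]


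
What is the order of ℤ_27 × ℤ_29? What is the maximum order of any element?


|ℤ_27 × ℤ_29| = 27 × 29 = 783
Max element order = lcm(27,29) = 783
Cyclic? Yes (gcd=1)

|ℤ_27×ℤ_29| = 783, max element order = 783


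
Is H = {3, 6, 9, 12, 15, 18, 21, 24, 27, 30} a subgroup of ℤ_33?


Subgroup test for H = {3, 6, 9, 12, 15, 18, 21, 24, 27, 30} in (ℤ_33, +):
(1) 0 ∈ H? No
(2) Closure: for all a,b ∈ H, (a+b) mod 33 ∈ H? No  [counterexample: 3 + 30 = 0 ∉ H]
(3) Inverses: for all a ∈ H, -a mod 33 ∈ H? Yes

No, H is not a subgroup of ℤ_33


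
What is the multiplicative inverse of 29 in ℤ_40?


Use the extended Euclidean algorithm to write 1 = 29·s + 40·t; then s mod 40 is the inverse.
Euclidean algorithm:
  29 = 0·40 + 29
  40 = 1·29 + 11
  29 = 2·11 + 7
  11 = 1·7 + 4
  7 = 1·4 + 3
  4 = 1·3 + 1
  3 = 3·1 + 0
gcd(29,40) = 1
Back-substitution gives: 29·(-11) + 40·(8) = 1
So 29⁻¹ ≡ -11 ≡ 29 (mod 40)
Check: 29 × 29 = 841 ≡ 1 (mod 40) ✓

29⁻¹ ≡ 29 (mod 40)


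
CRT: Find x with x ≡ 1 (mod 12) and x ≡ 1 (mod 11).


m₁ = 12, m₂ = 11, gcd = 1, so CRT applies. M = m₁·m₂ = 132
Let M₁ = M/m₁ = 11, M₂ = M/m₂ = 12
Find y₁ ≡ M₁⁻¹ (mod m₁): 11⁻¹ ≡ 11 (mod 12)
Find y₂ ≡ M₂⁻¹ (mod m₂): 12⁻¹ ≡ 1 (mod 11)
x = a₁·M₁·y₁ + a₂·M₂·y₂ = 1·11·11 + 1·12·1 = 133
Reduce mod 132: x ≡ 1
Check: 1 mod 12 = 1 ✓, 1 mod 11 = 1 ✓

x ≡ 1 (mod 132)


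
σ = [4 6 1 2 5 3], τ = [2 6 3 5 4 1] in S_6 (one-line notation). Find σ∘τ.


σ∘τ: apply τ first, then σ
1 →τ 2 →σ 6
2 →τ 6 →σ 3
3 →τ 3 →σ 1
4 →τ 5 →σ 5
5 →τ 4 →σ 2
6 →τ 1 →σ 4

σ∘τ = [6 3 1 5 2 4]


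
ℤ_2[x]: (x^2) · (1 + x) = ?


Expand and collect like terms; reduce coefficients mod 2:
x^0: 0·1 = 0 ≡ 0 (mod 2)
x^1: 0·1 + 0·1 = 0 ≡ 0 (mod 2)
x^2: 0·1 + 1·1 = 1 ≡ 1 (mod 2)
x^3: 1·1 = 1 ≡ 1 (mod 2)
Result: x^2 + x^3

f · g = x^2 + x^3


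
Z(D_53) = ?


Z(G) = {g ∈ G | gx = xg for all x ∈ G}
For odd n, Z(D_n) = {e}: no nontrivial rotation commutes with all reflections

Z(D_53) = {e}


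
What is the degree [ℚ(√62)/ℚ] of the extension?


√62 has minimal polynomial x² - 62 (irreducible over ℚ since 62 is squarefree)

[ℚ(√62)/ℚ] = 2


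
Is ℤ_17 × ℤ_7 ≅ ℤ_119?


Comparing ℤ_17 × ℤ_7 and ℤ_119:
gcd(17,7) = 1, so ℤ_17 × ℤ_7 ≅ ℤ_119 (CRT)

Yes, ℤ_17 × ℤ_7 ≅ ℤ_119


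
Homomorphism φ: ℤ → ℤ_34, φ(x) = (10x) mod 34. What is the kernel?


Kernel = preimage of identity
ker(φ) = {x ∈ ℤ : 10x ≡ 0 (mod 34)}. gcd(10,34) = 2, so 10x ≡ 0 (mod 34) ⟺ x ≡ 0 (mod 34/2 = 17). Hence ker(φ) = 17ℤ

ker(φ) = 17ℤ


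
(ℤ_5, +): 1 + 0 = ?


Operation: addition mod 5
1 + 0 = (a + b) mod 5 with a = 1, b = 0

1 + 0 = 1


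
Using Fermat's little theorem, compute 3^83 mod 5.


Fermat's little theorem: if p is prime and gcd(a,p)=1, then a^(p-1) ≡ 1 (mod p)
p = 5 is prime, gcd(3,5) = 1
Reduce exponent: 83 mod 4 = 3
So 3^83 ≡ 3^3 (mod 5)
3^3 mod 5 = 2

3^83 ≡ 2 (mod 5)


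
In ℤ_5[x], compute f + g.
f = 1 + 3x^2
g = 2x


Add coefficients mod 5:
x^0: 1 + 0 = 1 (mod 5)
x^1: 0 + 2 = 2 (mod 5)
x^2: 3 + 0 = 3 (mod 5)
Result: 1 + 2x + 3x^2

f + g = 1 + 2x + 3x^2


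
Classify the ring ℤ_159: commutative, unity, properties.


ℤ_159 is a commutative ring with unity 1; 159 = 3×53 is composite, so 3·53 ≡ 0 gives zero divisors (not an integral domain)
Commutative: Yes
Integral domain: No
Has unity: Yes

ℤ_159: Commutative=Yes, Unity=Yes


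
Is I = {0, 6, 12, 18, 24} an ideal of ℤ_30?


Check ideal conditions for I = {0, 6, 12, 18, 24} in ℤ_30:
(1) I is an additive subgroup? Yes
(2) For r ∈ ℤ_30 and a ∈ I: r·a ∈ I? Yes

Yes, I is an ideal of ℤ_30


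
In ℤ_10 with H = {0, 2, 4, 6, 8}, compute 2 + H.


2 + H = {2 + h (mod 10) : h ∈ H}
2+0=2, 2+2=4, 2+4=6, 2+6=8, 2+8=0
2 + H = {0, 2, 4, 6, 8} = 0 + H

2 + H = {0, 2, 4, 6, 8}


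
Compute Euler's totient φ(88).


Factor n: 88 = 2^3 × 11
φ(n) = n · ∏(1 - 1/p) over distinct primes p | n
φ(88) = 88 · (1 - 1/2) · (1 - 1/11) = 40

φ(88) = 40


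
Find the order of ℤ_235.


ℤ_n has n elements.

|ℤ_235| = 235


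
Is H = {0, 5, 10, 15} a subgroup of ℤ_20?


Subgroup test for H = {0, 5, 10, 15} in (ℤ_20, +):
(1) 0 ∈ H? Yes
(2) Closure: for all a,b ∈ H, (a+b) mod 20 ∈ H? Yes
(3) Inverses: for all a ∈ H, -a mod 20 ∈ H? Yes

Yes, H is a subgroup of ℤ_20


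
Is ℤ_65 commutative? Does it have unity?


ℤ_65 is a commutative ring with unity 1; 65 = 5×13 is composite, so 5·13 ≡ 0 gives zero divisors (not an integral domain)
Commutative: Yes
Integral domain: No
Has unity: Yes

ℤ_65: Commutative=Yes, Unity=Yes


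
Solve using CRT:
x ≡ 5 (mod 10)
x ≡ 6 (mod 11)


m₁ = 10, m₂ = 11, gcd = 1, so CRT applies. M = m₁·m₂ = 110
Let M₁ = M/m₁ = 11, M₂ = M/m₂ = 10
Find y₁ ≡ M₁⁻¹ (mod m₁): 11⁻¹ ≡ 1 (mod 10)
Find y₂ ≡ M₂⁻¹ (mod m₂): 10⁻¹ ≡ 10 (mod 11)
x = a₁·M₁·y₁ + a₂·M₂·y₂ = 5·11·1 + 6·10·10 = 655
Reduce mod 110: x ≡ 105
Check: 105 mod 10 = 5 ✓, 105 mod 11 = 6 ✓

x ≡ 105 (mod 110)


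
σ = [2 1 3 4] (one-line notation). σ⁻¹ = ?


To find σ⁻¹, swap domain and range:
σ(1) = 2 → σ⁻¹(2) = 1
σ(2) = 1 → σ⁻¹(1) = 2
σ(3) = 3 → σ⁻¹(3) = 3
σ(4) = 4 → σ⁻¹(4) = 4

σ⁻¹ = [2 1 3 4]


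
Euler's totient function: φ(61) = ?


Factor n: 61 = 61
φ(n) = n · ∏(1 - 1/p) over distinct primes p | n
φ(61) = 61 · (1 - 1/61) = 60

φ(61) = 60


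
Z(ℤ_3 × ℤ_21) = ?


Z(G) = {g ∈ G | gx = xg for all x ∈ G}
Direct product of abelian groups is abelian, so Z(G) = G

Z(ℤ_3 × ℤ_21) = ℤ_3 × ℤ_21


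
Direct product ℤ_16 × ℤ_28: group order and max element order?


|ℤ_16 × ℤ_28| = 16 × 28 = 448
Max element order = lcm(16,28) = 112
Cyclic? No (gcd=4)

|ℤ_16×ℤ_28| = 448, max element order = 112


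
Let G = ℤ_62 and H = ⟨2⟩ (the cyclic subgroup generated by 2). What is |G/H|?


|⟨2⟩| = n / gcd(2, 62) = 62 / 2 = 31
H is normal (ℤ_62 is abelian).
|G/H| = |G| / |H| = 62 / 31 = 2

|G/H| = 2


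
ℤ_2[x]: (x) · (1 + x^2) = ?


Expand and collect like terms; reduce coefficients mod 2:
x^0: 0·1 = 0 ≡ 0 (mod 2)
x^1: 0·0 + 1·1 = 1 ≡ 1 (mod 2)
x^2: 0·1 + 1·0 = 0 ≡ 0 (mod 2)
x^3: 1·1 = 1 ≡ 1 (mod 2)
Result: x + x^3

f · g = x + x^3


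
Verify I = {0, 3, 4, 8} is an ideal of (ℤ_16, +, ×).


Check ideal conditions for I = {0, 3, 4, 8} in ℤ_16:
(1) I is an additive subgroup? No
(2) For r ∈ ℤ_16 and a ∈ I: r·a ∈ I? No  [counterexample: r=2, a=3, r·a mod 16 = 6 ∉ I]

No, I is not an ideal of ℤ_16


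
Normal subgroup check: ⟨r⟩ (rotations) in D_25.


H = ⟨r⟩ (rotations) in D_25
The rotation subgroup ⟨r⟩ has index 2 in D_25, so it is normal

Yes, normal subgroup


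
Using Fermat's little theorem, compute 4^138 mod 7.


Fermat's little theorem: if p is prime and gcd(a,p)=1, then a^(p-1) ≡ 1 (mod p)
p = 7 is prime, gcd(4,7) = 1
Reduce exponent: 138 mod 6 = 0
So 4^138 ≡ 4^0 (mod 7)
4^0 = 1

4^138 ≡ 1 (mod 7)


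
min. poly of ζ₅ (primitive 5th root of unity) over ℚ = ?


ζ₅ is a root of Φ₅(x) = x⁴ + x³ + x² + x + 1, irreducible over ℚ

Minimal polynomial: x⁴ + x³ + x² + x + 1


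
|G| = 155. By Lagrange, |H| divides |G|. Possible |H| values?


Lagrange's theorem: |H| divides |G|
|G| = 155
Divisors of 155: 1, 5, 31, 155

Possible subgroup orders: {1, 5, 31, 155}


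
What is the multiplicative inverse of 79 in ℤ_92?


Use the extended Euclidean algorithm to write 1 = 79·s + 92·t; then s mod 92 is the inverse.
Euclidean algorithm:
  79 = 0·92 + 79
  92 = 1·79 + 13
  79 = 6·13 + 1
  13 = 13·1 + 0
gcd(79,92) = 1
Back-substitution gives: 79·(7) + 92·(-6) = 1
So 79⁻¹ ≡ 7 ≡ 7 (mod 92)
Check: 79 × 7 = 553 ≡ 1 (mod 92) ✓

79⁻¹ ≡ 7 (mod 92)


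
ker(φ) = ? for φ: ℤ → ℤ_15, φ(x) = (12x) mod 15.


Kernel = preimage of identity
ker(φ) = {x ∈ ℤ : 12x ≡ 0 (mod 15)}. gcd(12,15) = 3, so 12x ≡ 0 (mod 15) ⟺ x ≡ 0 (mod 15/3 = 5). Hence ker(φ) = 5ℤ

ker(φ) = 5ℤ


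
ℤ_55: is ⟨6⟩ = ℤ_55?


g generates ℤ_n iff gcd(g, n) = 1
gcd(6, 55) = 1
Since gcd = 1, 6 is a generator.

Yes, 6 generates ℤ_55


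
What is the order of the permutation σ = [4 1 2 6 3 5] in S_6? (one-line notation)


Cycle decomposition: (1 4 6 5 3 2)
Cycle lengths: 6
Order = lcm(6) = 6

ord(σ) = 6


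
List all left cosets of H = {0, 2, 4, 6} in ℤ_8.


H = {0, 2, 4, 6}, |H| = 4
Number of cosets = |G|/|H| = 8/4 = 2
0 + H = {0, 2, 4, 6}
1 + H = {1, 3, 5, 7}

Cosets: 0+H={0,2,4,6}; 1+H={1,3,5,7}


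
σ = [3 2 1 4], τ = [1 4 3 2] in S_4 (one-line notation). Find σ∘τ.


σ∘τ: apply τ first, then σ
1 →τ 1 →σ 3
2 →τ 4 →σ 4
3 →τ 3 →σ 1
4 →τ 2 →σ 2

σ∘τ = [3 4 1 2]


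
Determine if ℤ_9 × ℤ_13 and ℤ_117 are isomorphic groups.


Comparing ℤ_9 × ℤ_13 and ℤ_117:
gcd(9,13) = 1, so ℤ_9 × ℤ_13 ≅ ℤ_117 (CRT)

Yes, ℤ_9 × ℤ_13 ≅ ℤ_117


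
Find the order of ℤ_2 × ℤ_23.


|A × B| = |A| · |B|
|ℤ_2 × ℤ_23| = 2 × 23 = 46

|ℤ_2 × ℤ_23| = 46


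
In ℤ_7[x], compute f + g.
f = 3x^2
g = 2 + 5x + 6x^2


Add coefficients mod 7:
x^0: 0 + 2 = 2 (mod 7)
x^1: 0 + 5 = 5 (mod 7)
x^2: 3 + 6 = 2 (mod 7)
Result: 2 + 5x + 2x^2

f + g = 2 + 5x + 2x^2


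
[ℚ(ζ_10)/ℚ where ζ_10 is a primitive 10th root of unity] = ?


[ℚ(ζ_n):ℚ] = deg Φ_n(x) = φ(n). Here φ(10) = 4

[ℚ(ζ_10)/ℚ where ζ_10 is a primitive 10th root of unity] = 4


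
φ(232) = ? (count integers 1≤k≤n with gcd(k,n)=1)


Factor n: 232 = 2^3 × 29
φ(n) = n · ∏(1 - 1/p) over distinct primes p | n
φ(232) = 232 · (1 - 1/2) · (1 - 1/29) = 112

φ(232) = 112


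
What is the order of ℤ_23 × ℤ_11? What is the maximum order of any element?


|ℤ_23 × ℤ_11| = 23 × 11 = 253
Max element order = lcm(23,11) = 253
Cyclic? Yes (gcd=1)

|ℤ_23×ℤ_11| = 253, max element order = 253


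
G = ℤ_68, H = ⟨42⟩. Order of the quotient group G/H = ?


|⟨42⟩| = n / gcd(42, 68) = 68 / 2 = 34
H is normal (ℤ_68 is abelian).
|G/H| = |G| / |H| = 68 / 34 = 2

|G/H| = 2


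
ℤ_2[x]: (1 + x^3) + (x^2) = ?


Add coefficients mod 2:
x^0: 1 + 0 = 1 (mod 2)
x^1: 0 + 0 = 0 (mod 2)
x^2: 0 + 1 = 1 (mod 2)
x^3: 1 + 0 = 1 (mod 2)
Result: 1 + x^2 + x^3

f + g = 1 + x^2 + x^3


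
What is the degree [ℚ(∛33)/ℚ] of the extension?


∛33 has minimal polynomial x³ - 33 (irreducible over ℚ since 33 is not a perfect cube)

[ℚ(∛33)/ℚ] = 3


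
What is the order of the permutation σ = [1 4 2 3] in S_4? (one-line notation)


Cycle decomposition: (2 4 3)
Cycle lengths: 3
Order = lcm(3) = 3

ord(σ) = 3


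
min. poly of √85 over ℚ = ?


√85 satisfies x² - 85 = 0, irreducible over ℚ since 85 is squarefree

Minimal polynomial: x² - 85


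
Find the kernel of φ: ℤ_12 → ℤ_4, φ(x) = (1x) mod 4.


Kernel = preimage of identity
ker(φ) = {x ∈ ℤ_12 : 1x ≡ 0 (mod 4)}. Since 4 | 12, φ is well-defined. The kernel is the cyclic subgroup ⟨4⟩ of ℤ_12 (order 3), i.e. {0, 4, 8}

ker(φ) = {0, 4, 8}


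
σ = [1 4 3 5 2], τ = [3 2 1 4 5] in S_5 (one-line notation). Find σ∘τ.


σ∘τ: apply τ first, then σ
1 →τ 3 →σ 3
2 →τ 2 →σ 4
3 →τ 1 →σ 1
4 →τ 4 →σ 5
5 →τ 5 →σ 2

σ∘τ = [3 4 1 5 2]


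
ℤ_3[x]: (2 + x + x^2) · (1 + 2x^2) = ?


Expand and collect like terms; reduce coefficients mod 3:
x^0: 2·1 = 2 ≡ 2 (mod 3)
x^1: 2·0 + 1·1 = 1 ≡ 1 (mod 3)
x^2: 2·2 + 1·0 + 1·1 = 5 ≡ 2 (mod 3)
x^3: 1·2 + 1·0 = 2 ≡ 2 (mod 3)
x^4: 1·2 = 2 ≡ 2 (mod 3)
Result: 2 + x + 2x^2 + 2x^3 + 2x^4

f · g = 2 + x + 2x^2 + 2x^3 + 2x^4


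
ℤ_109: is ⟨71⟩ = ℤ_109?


g generates ℤ_n iff gcd(g, n) = 1
gcd(71, 109) = 1
Since gcd = 1, 71 is a generator.

Yes, 71 generates ℤ_109


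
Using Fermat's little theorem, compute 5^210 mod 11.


Fermat's little theorem: if p is prime and gcd(a,p)=1, then a^(p-1) ≡ 1 (mod p)
p = 11 is prime, gcd(5,11) = 1
Reduce exponent: 210 mod 10 = 0
So 5^210 ≡ 5^0 (mod 11)
5^0 = 1

5^210 ≡ 1 (mod 11)


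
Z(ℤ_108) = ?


Z(G) = {g ∈ G | gx = xg for all x ∈ G}
ℤ_108 is abelian, so Z(G) = G

Z(ℤ_108) = ℤ_108


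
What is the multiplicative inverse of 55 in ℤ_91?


Use the extended Euclidean algorithm to write 1 = 55·s + 91·t; then s mod 91 is the inverse.
Euclidean algorithm:
  55 = 0·91 + 55
  91 = 1·55 + 36
  55 = 1·36 + 19
  36 = 1·19 + 17
  19 = 1·17 + 2
  17 = 8·2 + 1
  2 = 2·1 + 0
gcd(55,91) = 1
Back-substitution gives: 55·(-43) + 91·(26) = 1
So 55⁻¹ ≡ -43 ≡ 48 (mod 91)
Check: 55 × 48 = 2640 ≡ 1 (mod 91) ✓

55⁻¹ ≡ 48 (mod 91)


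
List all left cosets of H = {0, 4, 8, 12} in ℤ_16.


H = {0, 4, 8, 12}, |H| = 4
Number of cosets = |G|/|H| = 16/4 = 4
0 + H = {0, 4, 8, 12}
1 + H = {1, 5, 9, 13}
2 + H = {2, 6, 10, 14}
3 + H = {3, 7, 11, 15}

Cosets: 0+H={0,4,8,12}; 1+H={1,5,9,13}; 2+H={2,6,10,14}; 3+H={3,7,11,15}


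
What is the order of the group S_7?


|S_n| = n! (number of permutations of n symbols)
|S_7| = 7! = 5040

|S_7| = 5040


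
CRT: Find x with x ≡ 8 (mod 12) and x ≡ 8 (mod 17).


m₁ = 12, m₂ = 17, gcd = 1, so CRT applies. M = m₁·m₂ = 204
Let M₁ = M/m₁ = 17, M₂ = M/m₂ = 12
Find y₁ ≡ M₁⁻¹ (mod m₁): 17⁻¹ ≡ 5 (mod 12)
Find y₂ ≡ M₂⁻¹ (mod m₂): 12⁻¹ ≡ 10 (mod 17)
x = a₁·M₁·y₁ + a₂·M₂·y₂ = 8·17·5 + 8·12·10 = 1640
Reduce mod 204: x ≡ 8
Check: 8 mod 12 = 8 ✓, 8 mod 17 = 8 ✓

x ≡ 8 (mod 204)


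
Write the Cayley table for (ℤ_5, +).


Elements: {0, 1, 2, 3, 4}
Operation: addition mod 5
Entry (a, b) = (a + b) mod 5

Cayley table:
  | 0 | 1 | 2 | 3 | 4
0 | 0 | 1 | 2 | 3 | 4
1 | 1 | 2 | 3 | 4 | 0
2 | 2 | 3 | 4 | 0 | 1
3 | 3 | 4 | 0 | 1 | 2
4 | 4 | 0 | 1 | 2 | 3


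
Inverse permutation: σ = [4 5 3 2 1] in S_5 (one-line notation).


To find σ⁻¹, swap domain and range:
σ(1) = 4 → σ⁻¹(4) = 1
σ(2) = 5 → σ⁻¹(5) = 2
σ(3) = 3 → σ⁻¹(3) = 3
σ(4) = 2 → σ⁻¹(2) = 4
σ(5) = 1 → σ⁻¹(1) = 5

σ⁻¹ = [5 4 3 1 2]


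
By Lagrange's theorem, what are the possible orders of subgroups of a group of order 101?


Lagrange's theorem: |H| divides |G|
|G| = 101
Divisors of 101: 1, 101

Possible subgroup orders: {1, 101}


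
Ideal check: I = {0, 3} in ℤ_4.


Check ideal conditions for I = {0, 3} in ℤ_4:
(1) I is an additive subgroup? No
(2) For r ∈ ℤ_4 and a ∈ I: r·a ∈ I? No  [counterexample: r=2, a=3, r·a mod 4 = 2 ∉ I]

No, I is not an ideal of ℤ_4


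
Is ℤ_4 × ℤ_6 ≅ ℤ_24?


Comparing ℤ_4 × ℤ_6 and ℤ_24:
gcd(4,6) = 2 ≠ 1. Max element order in ℤ_4×ℤ_6 is lcm(4,6) = 12 < 24, so it has no element of order 24

No, ℤ_4 × ℤ_6 ≇ ℤ_24


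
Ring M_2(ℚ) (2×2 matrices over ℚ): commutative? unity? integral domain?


Matrix multiplication is non-commutative for n ≥ 2; the identity matrix I is the unity; singular matrices give zero divisors, so not an integral domain
Commutative: No
Integral domain: No
Has unity: Yes

M_2(ℚ) (2×2 matrices over ℚ): Commutative=No, Unity=Yes


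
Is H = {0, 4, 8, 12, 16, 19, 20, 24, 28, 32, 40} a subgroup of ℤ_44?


Subgroup test for H = {0, 4, 8, 12, 16, 19, 20, 24, 28, 32, 40} in (ℤ_44, +):
(1) 0 ∈ H? Yes
(2) Closure: for all a,b ∈ H, (a+b) mod 44 ∈ H? No  [counterexample: 4 + 19 = 23 ∉ H]
(3) Inverses: for all a ∈ H, -a mod 44 ∈ H? No

No, H is not a subgroup of ℤ_44


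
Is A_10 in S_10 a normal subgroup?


H = A_10 in S_10
A_10 has index 2 in S_10, and every subgroup of index 2 is normal

Yes, normal subgroup


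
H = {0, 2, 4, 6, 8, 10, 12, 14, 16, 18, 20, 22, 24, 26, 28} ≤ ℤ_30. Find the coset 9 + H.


9 + H = {9 + h (mod 30) : h ∈ H}
9+0=9, 9+2=11, 9+4=13, 9+6=15, 9+8=17, 9+10=19, 9+12=21, 9+14=23, 9+16=25, 9+18=27, 9+20=29, 9+22=1, 9+24=3, 9+26=5, 9+28=7
9 + H = {1, 3, 5, 7, 9, 11, 13, 15, 17, 19, 21, 23, 25, 27, 29} = 1 + H

9 + H = {1, 3, 5, 7, 9, 11, 13, 15, 17, 19, 21, 23, 25, 27, 29}


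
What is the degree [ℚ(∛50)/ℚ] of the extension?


∛50 has minimal polynomial x³ - 50 (irreducible over ℚ since 50 is not a perfect cube)

[ℚ(∛50)/ℚ] = 3


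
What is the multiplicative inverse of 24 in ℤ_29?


Use the extended Euclidean algorithm to write 1 = 24·s + 29·t; then s mod 29 is the inverse.
Euclidean algorithm:
  24 = 0·29 + 24
  29 = 1·24 + 5
  24 = 4·5 + 4
  5 = 1·4 + 1
  4 = 4·1 + 0
gcd(24,29) = 1
Back-substitution gives: 24·(-6) + 29·(5) = 1
So 24⁻¹ ≡ -6 ≡ 23 (mod 29)
Check: 24 × 23 = 552 ≡ 1 (mod 29) ✓

24⁻¹ ≡ 23 (mod 29)


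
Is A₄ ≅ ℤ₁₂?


Comparing A₄ and ℤ₁₂:
A₄ is non-abelian, ℤ₁₂ is abelian

No, A₄ ≇ ℤ₁₂


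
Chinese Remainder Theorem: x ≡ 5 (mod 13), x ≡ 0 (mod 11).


m₁ = 13, m₂ = 11, gcd = 1, so CRT applies. M = m₁·m₂ = 143
Let M₁ = M/m₁ = 11, M₂ = M/m₂ = 13
Find y₁ ≡ M₁⁻¹ (mod m₁): 11⁻¹ ≡ 6 (mod 13)
Find y₂ ≡ M₂⁻¹ (mod m₂): 13⁻¹ ≡ 6 (mod 11)
x = a₁·M₁·y₁ + a₂·M₂·y₂ = 5·11·6 + 0·13·6 = 330
Reduce mod 143: x ≡ 44
Check: 44 mod 13 = 5 ✓, 44 mod 11 = 0 ✓

x ≡ 44 (mod 143)


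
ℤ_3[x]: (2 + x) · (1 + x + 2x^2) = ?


Expand and collect like terms; reduce coefficients mod 3:
x^0: 2·1 = 2 ≡ 2 (mod 3)
x^1: 2·1 + 1·1 = 3 ≡ 0 (mod 3)
x^2: 2·2 + 1·1 = 5 ≡ 2 (mod 3)
x^3: 1·2 = 2 ≡ 2 (mod 3)
Result: 2 + 2x^2 + 2x^3

f · g = 2 + 2x^2 + 2x^3


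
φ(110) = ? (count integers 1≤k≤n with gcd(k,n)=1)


Factor n: 110 = 2 × 5 × 11
φ(n) = n · ∏(1 - 1/p) over distinct primes p | n
φ(110) = 110 · (1 - 1/2) · (1 - 1/5) · (1 - 1/11) = 40

φ(110) = 40


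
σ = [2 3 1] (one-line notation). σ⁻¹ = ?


To find σ⁻¹, swap domain and range:
σ(1) = 2 → σ⁻¹(2) = 1
σ(2) = 3 → σ⁻¹(3) = 2
σ(3) = 1 → σ⁻¹(1) = 3

σ⁻¹ = [3 1 2]


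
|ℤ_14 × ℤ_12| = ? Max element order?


|ℤ_14 × ℤ_12| = 14 × 12 = 168
Max element order = lcm(14,12) = 84
Cyclic? No (gcd=2)

|ℤ_14×ℤ_12| = 168, max element order = 84


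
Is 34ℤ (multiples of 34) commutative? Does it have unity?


34ℤ is a commutative ring under +,× but has no multiplicative identity (1 ∉ 34ℤ); it has no zero divisors, but without unity it is not an integral domain
Commutative: Yes
Integral domain: No
Has unity: No

34ℤ (multiples of 34): Commutative=Yes, Unity=No


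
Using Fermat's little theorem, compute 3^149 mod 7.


Fermat's little theorem: if p is prime and gcd(a,p)=1, then a^(p-1) ≡ 1 (mod p)
p = 7 is prime, gcd(3,7) = 1
Reduce exponent: 149 mod 6 = 5
So 3^149 ≡ 3^5 (mod 7)
3^5 mod 7 = 5

3^149 ≡ 5 (mod 7)


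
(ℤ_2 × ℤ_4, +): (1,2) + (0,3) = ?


Operation: componentwise addition mod (2, 4)
(1,2) + (0,3) = ((a₁+b₁) mod 2, (a₂+b₂) mod 4) with a = (1,2), b = (0,3)

(1,2) + (0,3) = (1,1)


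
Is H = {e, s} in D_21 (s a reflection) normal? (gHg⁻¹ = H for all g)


H = {e, s} in D_21 (s a reflection)
r·s·r⁻¹ = sr⁻² ≠ s for n ≥ 3, so {e, s} is not closed under conjugation

No, not a normal subgroup


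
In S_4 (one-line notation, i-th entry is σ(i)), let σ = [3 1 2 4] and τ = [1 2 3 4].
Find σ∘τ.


σ∘τ: apply τ first, then σ
1 →τ 1 →σ 3
2 →τ 2 →σ 1
3 →τ 3 →σ 2
4 →τ 4 →σ 4

σ∘τ = [3 1 2 4]


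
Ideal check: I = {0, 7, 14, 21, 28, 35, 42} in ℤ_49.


Check ideal conditions for I = {0, 7, 14, 21, 28, 35, 42} in ℤ_49:
(1) I is an additive subgroup? Yes
(2) For r ∈ ℤ_49 and a ∈ I: r·a ∈ I? Yes

Yes, I is an ideal of ℤ_49


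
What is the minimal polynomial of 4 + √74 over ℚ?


Let α = 4 + √74. Then α - 4 = √74, so (α - 4)² = 74, giving α² - 8α - 58 = 0. Degree 2 and α ∉ ℚ, so this is the minimal polynomial.

Minimal polynomial: x² - 8x - 58


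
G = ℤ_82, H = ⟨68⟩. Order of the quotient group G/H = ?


|⟨68⟩| = n / gcd(68, 82) = 82 / 2 = 41
H is normal (ℤ_82 is abelian).
|G/H| = |G| / |H| = 82 / 41 = 2

|G/H| = 2


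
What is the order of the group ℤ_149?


ℤ_n has n elements.

|ℤ_149| = 149


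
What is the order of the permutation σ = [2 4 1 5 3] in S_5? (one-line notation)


Cycle decomposition: (1 2 4 5 3)
Cycle lengths: 5
Order = lcm(5) = 5

ord(σ) = 5


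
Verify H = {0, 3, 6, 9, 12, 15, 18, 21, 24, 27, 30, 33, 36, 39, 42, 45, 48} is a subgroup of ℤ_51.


Subgroup test for H = {0, 3, 6, 9, 12, 15, 18, 21, 24, 27, 30, 33, 36, 39, 42, 45, 48} in (ℤ_51, +):
(1) 0 ∈ H? Yes
(2) Closure: for all a,b ∈ H, (a+b) mod 51 ∈ H? Yes
(3) Inverses: for all a ∈ H, -a mod 51 ∈ H? Yes

Yes, H is a subgroup of ℤ_51


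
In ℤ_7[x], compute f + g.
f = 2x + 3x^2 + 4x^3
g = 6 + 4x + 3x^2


Add coefficients mod 7:
x^0: 0 + 6 = 6 (mod 7)
x^1: 2 + 4 = 6 (mod 7)
x^2: 3 + 3 = 6 (mod 7)
x^3: 4 + 0 = 4 (mod 7)
Result: 6 + 6x + 6x^2 + 4x^3

f + g = 6 + 6x + 6x^2 + 4x^3


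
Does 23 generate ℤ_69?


g generates ℤ_n iff gcd(g, n) = 1
gcd(23, 69) = 23
Since gcd = 23 ≠ 1, ⟨23⟩ has order 3 < 69, so 23 is not a generator.

No, 23 does not generate ℤ_69


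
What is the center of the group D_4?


Z(G) = {g ∈ G | gx = xg for all x ∈ G}
For even n, Z(D_n) = {e, r^(n/2)}: the 180° rotation r^2 commutes with every reflection and rotation

Z(D_4) = {e, r^2}


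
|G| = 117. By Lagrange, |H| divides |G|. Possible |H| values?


Lagrange's theorem: |H| divides |G|
|G| = 117
Divisors of 117: 1, 3, 9, 13, 39, 117

Possible subgroup orders: {1, 3, 9, 13, 39, 117}


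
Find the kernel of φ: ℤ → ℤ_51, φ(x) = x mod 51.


Kernel = preimage of identity
ker(φ) = {x ∈ ℤ : x ≡ 0 (mod 51)} = 51ℤ = {0, ±51, ±102, ...}

ker(φ) = 51ℤ


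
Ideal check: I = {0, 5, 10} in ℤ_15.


Check ideal conditions for I = {0, 5, 10} in ℤ_15:
(1) I is an additive subgroup? Yes
(2) For r ∈ ℤ_15 and a ∈ I: r·a ∈ I? Yes

Yes, I is an ideal of ℤ_15


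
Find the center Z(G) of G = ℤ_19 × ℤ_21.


Z(G) = {g ∈ G | gx = xg for all x ∈ G}
Direct product of abelian groups is abelian, so Z(G) = G

Z(ℤ_19 × ℤ_21) = ℤ_19 × ℤ_21


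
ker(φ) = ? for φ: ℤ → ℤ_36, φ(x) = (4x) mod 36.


Kernel = preimage of identity
ker(φ) = {x ∈ ℤ : 4x ≡ 0 (mod 36)}. gcd(4,36) = 4, so 4x ≡ 0 (mod 36) ⟺ x ≡ 0 (mod 36/4 = 9). Hence ker(φ) = 9ℤ

ker(φ) = 9ℤ


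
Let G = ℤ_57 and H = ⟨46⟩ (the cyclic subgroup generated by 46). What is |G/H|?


|⟨46⟩| = n / gcd(46, 57) = 57 / 1 = 57
H is normal (ℤ_57 is abelian).
|G/H| = |G| / |H| = 57 / 57 = 1

|G/H| = 1


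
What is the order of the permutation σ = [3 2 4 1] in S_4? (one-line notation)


Cycle decomposition: (1 3 4)
Cycle lengths: 3
Order = lcm(3) = 3

ord(σ) = 3


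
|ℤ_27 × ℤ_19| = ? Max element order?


|ℤ_27 × ℤ_19| = 27 × 19 = 513
Max element order = lcm(27,19) = 513
Cyclic? Yes (gcd=1)

|ℤ_27×ℤ_19| = 513, max element order = 513


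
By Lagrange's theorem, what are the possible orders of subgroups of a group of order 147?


Lagrange's theorem: |H| divides |G|
|G| = 147
Divisors of 147: 1, 3, 7, 21, 49, 147

Possible subgroup orders: {1, 3, 7, 21, 49, 147}


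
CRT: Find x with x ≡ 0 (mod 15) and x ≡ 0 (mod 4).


m₁ = 15, m₂ = 4, gcd = 1, so CRT applies. M = m₁·m₂ = 60
Let M₁ = M/m₁ = 4, M₂ = M/m₂ = 15
Find y₁ ≡ M₁⁻¹ (mod m₁): 4⁻¹ ≡ 4 (mod 15)
Find y₂ ≡ M₂⁻¹ (mod m₂): 15⁻¹ ≡ 3 (mod 4)
x = a₁·M₁·y₁ + a₂·M₂·y₂ = 0·4·4 + 0·15·3 = 0
Reduce mod 60: x ≡ 0
Check: 0 mod 15 = 0 ✓, 0 mod 4 = 0 ✓

x ≡ 0 (mod 60)


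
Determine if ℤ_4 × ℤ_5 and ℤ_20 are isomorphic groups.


Comparing ℤ_4 × ℤ_5 and ℤ_20:
gcd(4,5) = 1, so ℤ_4 × ℤ_5 ≅ ℤ_20 (CRT)

Yes, ℤ_4 × ℤ_5 ≅ ℤ_20


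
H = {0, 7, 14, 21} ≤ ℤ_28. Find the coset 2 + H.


2 + H = {2 + h (mod 28) : h ∈ H}
2+0=2, 2+7=9, 2+14=16, 2+21=23

2 + H = {2, 9, 16, 23}


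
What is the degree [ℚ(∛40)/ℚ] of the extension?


∛40 has minimal polynomial x³ - 40 (irreducible over ℚ since 40 is not a perfect cube)

[ℚ(∛40)/ℚ] = 3


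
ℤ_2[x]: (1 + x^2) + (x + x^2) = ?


Add coefficients mod 2:
x^0: 1 + 0 = 1 (mod 2)
x^1: 0 + 1 = 1 (mod 2)
x^2: 1 + 1 = 0 (mod 2)
Result: 1 + x

f + g = 1 + x


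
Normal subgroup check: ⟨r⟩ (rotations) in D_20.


H = ⟨r⟩ (rotations) in D_20
The rotation subgroup ⟨r⟩ has index 2 in D_20, so it is normal

Yes, normal subgroup


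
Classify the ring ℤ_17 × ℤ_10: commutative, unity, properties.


Direct product ring; commutative with unity (1,1); but (1,0)·(0,1) = (0,0) gives zero divisors, so not an integral domain
Commutative: Yes
Integral domain: No
Has unity: Yes

ℤ_17 × ℤ_10: Commutative=Yes, Unity=Yes


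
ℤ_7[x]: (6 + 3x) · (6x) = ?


Expand and collect like terms; reduce coefficients mod 7:
x^0: 6·0 = 0 ≡ 0 (mod 7)
x^1: 6·6 + 3·0 = 36 ≡ 1 (mod 7)
x^2: 3·6 = 18 ≡ 4 (mod 7)
Result: x + 4x^2

f · g = x + 4x^2


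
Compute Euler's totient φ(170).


Factor n: 170 = 2 × 5 × 17
φ(n) = n · ∏(1 - 1/p) over distinct primes p | n
φ(170) = 170 · (1 - 1/2) · (1 - 1/5) · (1 - 1/17) = 64

φ(170) = 64


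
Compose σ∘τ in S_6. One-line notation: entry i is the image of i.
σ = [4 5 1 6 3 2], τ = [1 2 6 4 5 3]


σ∘τ: apply τ first, then σ
1 →τ 1 →σ 4
2 →τ 2 →σ 5
3 →τ 6 →σ 2
4 →τ 4 →σ 6
5 →τ 5 →σ 3
6 →τ 3 →σ 1

σ∘τ = [4 5 2 6 3 1]


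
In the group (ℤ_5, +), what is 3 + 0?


Operation: addition mod 5
3 + 0 = (a + b) mod 5 with a = 3, b = 0

3 + 0 = 3


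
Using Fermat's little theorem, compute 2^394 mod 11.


Fermat's little theorem: if p is prime and gcd(a,p)=1, then a^(p-1) ≡ 1 (mod p)
p = 11 is prime, gcd(2,11) = 1
Reduce exponent: 394 mod 10 = 4
So 2^394 ≡ 2^4 (mod 11)
2^4 mod 11 = 5

2^394 ≡ 5 (mod 11)


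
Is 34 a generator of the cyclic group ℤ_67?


g generates ℤ_n iff gcd(g, n) = 1
gcd(34, 67) = 1
Since gcd = 1, 34 is a generator.

Yes, 34 generates ℤ_67


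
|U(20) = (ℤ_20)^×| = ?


U(n) is the group of units mod n; |U(n)| = φ(n)
|U(20)| = φ(20) = 8

|U(20) = (ℤ_20)^×| = 8


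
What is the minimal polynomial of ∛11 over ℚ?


∛11 satisfies x³ - 11 = 0, irreducible over ℚ (no rational root; 11 is not a perfect cube)

Minimal polynomial: x³ - 11


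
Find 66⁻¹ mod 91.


Use the extended Euclidean algorithm to write 1 = 66·s + 91·t; then s mod 91 is the inverse.
Euclidean algorithm:
  66 = 0·91 + 66
  91 = 1·66 + 25
  66 = 2·25 + 16
  25 = 1·16 + 9
  16 = 1·9 + 7
  9 = 1·7 + 2
  7 = 3·2 + 1
  2 = 2·1 + 0
gcd(66,91) = 1
Back-substitution gives: 66·(40) + 91·(-29) = 1
So 66⁻¹ ≡ 40 ≡ 40 (mod 91)
Check: 66 × 40 = 2640 ≡ 1 (mod 91) ✓

66⁻¹ ≡ 40 (mod 91)


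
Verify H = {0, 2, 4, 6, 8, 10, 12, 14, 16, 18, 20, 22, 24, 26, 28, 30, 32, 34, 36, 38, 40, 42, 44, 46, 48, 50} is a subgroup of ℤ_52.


Subgroup test for H = {0, 2, 4, 6, 8, 10, 12, 14, 16, 18, 20, 22, 24, 26, 28, 30, 32, 34, 36, 38, 40, 42, 44, 46, 48, 50} in (ℤ_52, +):
(1) 0 ∈ H? Yes
(2) Closure: for all a,b ∈ H, (a+b) mod 52 ∈ H? Yes
(3) Inverses: for all a ∈ H, -a mod 52 ∈ H? Yes

Yes, H is a subgroup of ℤ_52


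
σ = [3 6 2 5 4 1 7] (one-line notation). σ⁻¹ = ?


To find σ⁻¹, swap domain and range:
σ(1) = 3 → σ⁻¹(3) = 1
σ(2) = 6 → σ⁻¹(6) = 2
σ(3) = 2 → σ⁻¹(2) = 3
σ(4) = 5 → σ⁻¹(5) = 4
σ(5) = 4 → σ⁻¹(4) = 5
σ(6) = 1 → σ⁻¹(1) = 6
σ(7) = 7 → σ⁻¹(7) = 7

σ⁻¹ = [6 3 1 5 4 2 7]


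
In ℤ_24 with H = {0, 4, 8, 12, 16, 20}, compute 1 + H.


1 + H = {1 + h (mod 24) : h ∈ H}
1+0=1, 1+4=5, 1+8=9, 1+12=13, 1+16=17, 1+20=21

1 + H = {1, 5, 9, 13, 17, 21}


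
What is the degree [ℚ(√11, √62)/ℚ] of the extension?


[ℚ(√11,√62):ℚ] = [ℚ(√11,√62):ℚ(√11)]·[ℚ(√11):ℚ] = 2·2 = 4

[ℚ(√11, √62)/ℚ] = 4


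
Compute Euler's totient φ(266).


Factor n: 266 = 2 × 7 × 19
φ(n) = n · ∏(1 - 1/p) over distinct primes p | n
φ(266) = 266 · (1 - 1/2) · (1 - 1/7) · (1 - 1/19) = 108

φ(266) = 108


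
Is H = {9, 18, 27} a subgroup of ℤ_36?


Subgroup test for H = {9, 18, 27} in (ℤ_36, +):
(1) 0 ∈ H? No
(2) Closure: for all a,b ∈ H, (a+b) mod 36 ∈ H? No  [counterexample: 9 + 27 = 0 ∉ H]
(3) Inverses: for all a ∈ H, -a mod 36 ∈ H? Yes

No, H is not a subgroup of ℤ_36


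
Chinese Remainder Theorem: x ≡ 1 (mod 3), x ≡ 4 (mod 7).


m₁ = 3, m₂ = 7, gcd = 1, so CRT applies. M = m₁·m₂ = 21
Let M₁ = M/m₁ = 7, M₂ = M/m₂ = 3
Find y₁ ≡ M₁⁻¹ (mod m₁): 7⁻¹ ≡ 1 (mod 3)
Find y₂ ≡ M₂⁻¹ (mod m₂): 3⁻¹ ≡ 5 (mod 7)
x = a₁·M₁·y₁ + a₂·M₂·y₂ = 1·7·1 + 4·3·5 = 67
Reduce mod 21: x ≡ 4
Check: 4 mod 3 = 1 ✓, 4 mod 7 = 4 ✓

x ≡ 4 (mod 21)


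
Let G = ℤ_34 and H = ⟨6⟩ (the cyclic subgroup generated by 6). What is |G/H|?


|⟨6⟩| = n / gcd(6, 34) = 34 / 2 = 17
H is normal (ℤ_34 is abelian).
|G/H| = |G| / |H| = 34 / 17 = 2

|G/H| = 2


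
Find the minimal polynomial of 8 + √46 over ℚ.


Let α = 8 + √46. Then α - 8 = √46, so (α - 8)² = 46, giving α² - 16α + 18 = 0. Degree 2 and α ∉ ℚ, so this is the minimal polynomial.

Minimal polynomial: x² - 16x + 18


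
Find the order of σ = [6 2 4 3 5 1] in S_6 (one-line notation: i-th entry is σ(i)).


Cycle decomposition: (1 6) (3 4)
Cycle lengths: 2, 2
Order = lcm(2, 2) = 2

ord(σ) = 2


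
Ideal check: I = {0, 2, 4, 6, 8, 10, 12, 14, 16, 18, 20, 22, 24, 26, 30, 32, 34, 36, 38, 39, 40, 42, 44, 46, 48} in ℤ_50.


Check ideal conditions for I = {0, 2, 4, 6, 8, 10, 12, 14, 16, 18, 20, 22, 24, 26, 30, 32, 34, 36, 38, 39, 40, 42, 44, 46, 48} in ℤ_50:
(1) I is an additive subgroup? No
(2) For r ∈ ℤ_50 and a ∈ I: r·a ∈ I? No  [counterexample: r=2, a=14, r·a mod 50 = 28 ∉ I]

No, I is not an ideal of ℤ_50


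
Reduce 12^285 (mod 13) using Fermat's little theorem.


Fermat's little theorem: if p is prime and gcd(a,p)=1, then a^(p-1) ≡ 1 (mod p)
p = 13 is prime, gcd(12,13) = 1
Reduce exponent: 285 mod 12 = 9
So 12^285 ≡ 12^9 (mod 13)
12^9 mod 13 = 12

12^285 ≡ 12 (mod 13)


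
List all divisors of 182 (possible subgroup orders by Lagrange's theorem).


Lagrange's theorem: |H| divides |G|
|G| = 182
Divisors of 182: 1, 2, 7, 13, 14, 26, 91, 182

Possible subgroup orders: {1, 2, 7, 13, 14, 26, 91, 182}


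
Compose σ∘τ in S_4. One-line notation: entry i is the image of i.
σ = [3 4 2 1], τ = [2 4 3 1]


σ∘τ: apply τ first, then σ
1 →τ 2 →σ 4
2 →τ 4 →σ 1
3 →τ 3 →σ 2
4 →τ 1 →σ 3

σ∘τ = [4 1 2 3]


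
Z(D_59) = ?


Z(G) = {g ∈ G | gx = xg for all x ∈ G}
For odd n, Z(D_n) = {e}: no nontrivial rotation commutes with all reflections

Z(D_59) = {e}


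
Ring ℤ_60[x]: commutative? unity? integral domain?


ℤ_60 has zero divisors (2·30 ≡ 0), and these lift to constant zero divisors in ℤ_60[x]; so not an integral domain
Commutative: Yes
Integral domain: No
Has unity: Yes

ℤ_60[x]: Commutative=Yes, Unity=Yes


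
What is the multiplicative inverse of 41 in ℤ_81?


Use the extended Euclidean algorithm to write 1 = 41·s + 81·t; then s mod 81 is the inverse.
Euclidean algorithm:
  41 = 0·81 + 41
  81 = 1·41 + 40
  41 = 1·40 + 1
  40 = 40·1 + 0
gcd(41,81) = 1
Back-substitution gives: 41·(2) + 81·(-1) = 1
So 41⁻¹ ≡ 2 ≡ 2 (mod 81)
Check: 41 × 2 = 82 ≡ 1 (mod 81) ✓

41⁻¹ ≡ 2 (mod 81)


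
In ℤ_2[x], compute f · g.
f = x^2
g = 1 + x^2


Expand and collect like terms; reduce coefficients mod 2:
x^0: 0·1 = 0 ≡ 0 (mod 2)
x^1: 0·0 + 0·1 = 0 ≡ 0 (mod 2)
x^2: 0·1 + 0·0 + 1·1 = 1 ≡ 1 (mod 2)
x^3: 0·1 + 1·0 = 0 ≡ 0 (mod 2)
x^4: 1·1 = 1 ≡ 1 (mod 2)
Result: x^2 + x^4

f · g = x^2 + x^4


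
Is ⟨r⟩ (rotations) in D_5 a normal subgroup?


H = ⟨r⟩ (rotations) in D_5
The rotation subgroup ⟨r⟩ has index 2 in D_5, so it is normal

Yes, normal subgroup


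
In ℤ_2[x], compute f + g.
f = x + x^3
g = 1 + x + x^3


Add coefficients mod 2:
x^0: 0 + 1 = 1 (mod 2)
x^1: 1 + 1 = 0 (mod 2)
x^2: 0 + 0 = 0 (mod 2)
x^3: 1 + 1 = 0 (mod 2)
Result: 1

f + g = 1


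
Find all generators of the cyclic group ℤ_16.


g generates ℤ_n iff gcd(g,n) = 1
Checking each g ∈ {1,...,15}:
gcd(1,16) = 1
gcd(2,16) = 2
gcd(3,16) = 1
gcd(4,16) = 4
gcd(5,16) = 1
gcd(6,16) = 2
gcd(7,16) = 1
gcd(8,16) = 8
gcd(9,16) = 1
gcd(10,16) = 2
gcd(11,16) = 1
gcd(12,16) = 4
gcd(13,16) = 1
gcd(14,16) = 2
gcd(15,16) = 1
Generators: {1, 3, 5, 7, 9, 11, 13, 15}
Number of generators = φ(16) = 8

Generators of ℤ_16 = {1, 3, 5, 7, 9, 11, 13, 15}


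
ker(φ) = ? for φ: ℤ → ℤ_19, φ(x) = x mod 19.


Kernel = preimage of identity
ker(φ) = {x ∈ ℤ : x ≡ 0 (mod 19)} = 19ℤ = {0, ±19, ±38, ...}

ker(φ) = 19ℤ


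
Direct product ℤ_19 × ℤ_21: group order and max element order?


|ℤ_19 × ℤ_21| = 19 × 21 = 399
Max element order = lcm(19,21) = 399
Cyclic? Yes (gcd=1)

|ℤ_19×ℤ_21| = 399, max element order = 399


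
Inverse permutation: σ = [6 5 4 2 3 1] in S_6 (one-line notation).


To find σ⁻¹, swap domain and range:
σ(1) = 6 → σ⁻¹(6) = 1
σ(2) = 5 → σ⁻¹(5) = 2
σ(3) = 4 → σ⁻¹(4) = 3
σ(4) = 2 → σ⁻¹(2) = 4
σ(5) = 3 → σ⁻¹(3) = 5
σ(6) = 1 → σ⁻¹(1) = 6

σ⁻¹ = [6 4 5 3 2 1]


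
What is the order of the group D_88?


|D_n| = 2n (n rotations and n reflections)
|D_88| = 2×88 = 176

|D_88| = 176


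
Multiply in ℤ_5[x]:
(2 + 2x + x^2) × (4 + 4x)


Expand and collect like terms; reduce coefficients mod 5:
x^0: 2·4 = 8 ≡ 3 (mod 5)
x^1: 2·4 + 2·4 = 16 ≡ 1 (mod 5)
x^2: 2·4 + 1·4 = 12 ≡ 2 (mod 5)
x^3: 1·4 = 4 ≡ 4 (mod 5)
Result: 3 + x + 2x^2 + 4x^3

f · g = 3 + x + 2x^2 + 4x^3
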